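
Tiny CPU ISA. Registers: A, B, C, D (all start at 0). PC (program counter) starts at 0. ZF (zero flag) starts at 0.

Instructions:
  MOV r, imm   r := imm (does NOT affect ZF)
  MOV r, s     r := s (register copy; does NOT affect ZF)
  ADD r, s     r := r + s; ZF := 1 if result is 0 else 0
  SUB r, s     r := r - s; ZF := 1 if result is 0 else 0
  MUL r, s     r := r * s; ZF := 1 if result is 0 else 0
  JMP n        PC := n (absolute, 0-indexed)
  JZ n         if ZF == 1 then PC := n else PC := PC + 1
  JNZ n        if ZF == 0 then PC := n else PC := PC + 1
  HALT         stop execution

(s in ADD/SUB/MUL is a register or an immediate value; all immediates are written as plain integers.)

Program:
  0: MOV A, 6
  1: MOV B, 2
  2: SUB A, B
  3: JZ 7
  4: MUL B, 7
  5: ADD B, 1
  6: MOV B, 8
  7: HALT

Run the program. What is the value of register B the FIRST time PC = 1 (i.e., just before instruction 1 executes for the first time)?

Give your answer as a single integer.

Step 1: PC=0 exec 'MOV A, 6'. After: A=6 B=0 C=0 D=0 ZF=0 PC=1
First time PC=1: B=0

0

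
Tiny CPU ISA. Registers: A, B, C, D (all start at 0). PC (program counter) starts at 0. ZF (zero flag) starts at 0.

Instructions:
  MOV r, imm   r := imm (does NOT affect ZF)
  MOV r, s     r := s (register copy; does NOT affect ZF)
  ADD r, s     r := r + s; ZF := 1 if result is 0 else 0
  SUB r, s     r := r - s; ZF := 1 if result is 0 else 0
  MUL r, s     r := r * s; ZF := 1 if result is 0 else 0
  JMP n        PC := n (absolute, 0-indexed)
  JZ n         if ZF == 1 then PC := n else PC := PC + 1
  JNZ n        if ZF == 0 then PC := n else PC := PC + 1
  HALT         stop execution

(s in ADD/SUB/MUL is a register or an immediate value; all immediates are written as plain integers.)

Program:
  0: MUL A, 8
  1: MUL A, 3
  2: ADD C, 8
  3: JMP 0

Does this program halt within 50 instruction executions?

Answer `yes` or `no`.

Step 1: PC=0 exec 'MUL A, 8'. After: A=0 B=0 C=0 D=0 ZF=1 PC=1
Step 2: PC=1 exec 'MUL A, 3'. After: A=0 B=0 C=0 D=0 ZF=1 PC=2
Step 3: PC=2 exec 'ADD C, 8'. After: A=0 B=0 C=8 D=0 ZF=0 PC=3
Step 4: PC=3 exec 'JMP 0'. After: A=0 B=0 C=8 D=0 ZF=0 PC=0
Step 5: PC=0 exec 'MUL A, 8'. After: A=0 B=0 C=8 D=0 ZF=1 PC=1
Step 6: PC=1 exec 'MUL A, 3'. After: A=0 B=0 C=8 D=0 ZF=1 PC=2
Step 7: PC=2 exec 'ADD C, 8'. After: A=0 B=0 C=16 D=0 ZF=0 PC=3
Step 8: PC=3 exec 'JMP 0'. After: A=0 B=0 C=16 D=0 ZF=0 PC=0
Step 9: PC=0 exec 'MUL A, 8'. After: A=0 B=0 C=16 D=0 ZF=1 PC=1
Step 10: PC=1 exec 'MUL A, 3'. After: A=0 B=0 C=16 D=0 ZF=1 PC=2
Step 11: PC=2 exec 'ADD C, 8'. After: A=0 B=0 C=24 D=0 ZF=0 PC=3
Step 12: PC=3 exec 'JMP 0'. After: A=0 B=0 C=24 D=0 ZF=0 PC=0
Step 13: PC=0 exec 'MUL A, 8'. After: A=0 B=0 C=24 D=0 ZF=1 PC=1
Step 14: PC=1 exec 'MUL A, 3'. After: A=0 B=0 C=24 D=0 ZF=1 PC=2
Step 15: PC=2 exec 'ADD C, 8'. After: A=0 B=0 C=32 D=0 ZF=0 PC=3
After 50 steps: not halted. PC revisits the same instructions with no path to HALT; will never halt.

Answer: no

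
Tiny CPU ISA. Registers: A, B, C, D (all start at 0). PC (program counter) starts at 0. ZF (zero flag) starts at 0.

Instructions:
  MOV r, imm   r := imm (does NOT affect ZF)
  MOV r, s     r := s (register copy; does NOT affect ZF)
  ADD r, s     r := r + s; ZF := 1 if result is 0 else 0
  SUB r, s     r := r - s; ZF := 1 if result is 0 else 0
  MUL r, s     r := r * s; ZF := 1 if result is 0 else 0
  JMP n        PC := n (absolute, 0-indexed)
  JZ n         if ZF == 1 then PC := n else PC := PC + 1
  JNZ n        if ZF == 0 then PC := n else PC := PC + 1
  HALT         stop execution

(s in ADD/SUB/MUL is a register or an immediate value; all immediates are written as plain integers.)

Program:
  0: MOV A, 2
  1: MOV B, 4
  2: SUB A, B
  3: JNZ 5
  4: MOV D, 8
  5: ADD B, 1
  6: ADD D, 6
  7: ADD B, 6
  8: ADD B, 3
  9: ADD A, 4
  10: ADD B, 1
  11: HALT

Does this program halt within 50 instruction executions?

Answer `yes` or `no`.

Step 1: PC=0 exec 'MOV A, 2'. After: A=2 B=0 C=0 D=0 ZF=0 PC=1
Step 2: PC=1 exec 'MOV B, 4'. After: A=2 B=4 C=0 D=0 ZF=0 PC=2
Step 3: PC=2 exec 'SUB A, B'. After: A=-2 B=4 C=0 D=0 ZF=0 PC=3
Step 4: PC=3 exec 'JNZ 5'. After: A=-2 B=4 C=0 D=0 ZF=0 PC=5
Step 5: PC=5 exec 'ADD B, 1'. After: A=-2 B=5 C=0 D=0 ZF=0 PC=6
Step 6: PC=6 exec 'ADD D, 6'. After: A=-2 B=5 C=0 D=6 ZF=0 PC=7
Step 7: PC=7 exec 'ADD B, 6'. After: A=-2 B=11 C=0 D=6 ZF=0 PC=8
Step 8: PC=8 exec 'ADD B, 3'. After: A=-2 B=14 C=0 D=6 ZF=0 PC=9
Step 9: PC=9 exec 'ADD A, 4'. After: A=2 B=14 C=0 D=6 ZF=0 PC=10
Step 10: PC=10 exec 'ADD B, 1'. After: A=2 B=15 C=0 D=6 ZF=0 PC=11
Step 11: PC=11 exec 'HALT'. After: A=2 B=15 C=0 D=6 ZF=0 PC=11 HALTED

Answer: yes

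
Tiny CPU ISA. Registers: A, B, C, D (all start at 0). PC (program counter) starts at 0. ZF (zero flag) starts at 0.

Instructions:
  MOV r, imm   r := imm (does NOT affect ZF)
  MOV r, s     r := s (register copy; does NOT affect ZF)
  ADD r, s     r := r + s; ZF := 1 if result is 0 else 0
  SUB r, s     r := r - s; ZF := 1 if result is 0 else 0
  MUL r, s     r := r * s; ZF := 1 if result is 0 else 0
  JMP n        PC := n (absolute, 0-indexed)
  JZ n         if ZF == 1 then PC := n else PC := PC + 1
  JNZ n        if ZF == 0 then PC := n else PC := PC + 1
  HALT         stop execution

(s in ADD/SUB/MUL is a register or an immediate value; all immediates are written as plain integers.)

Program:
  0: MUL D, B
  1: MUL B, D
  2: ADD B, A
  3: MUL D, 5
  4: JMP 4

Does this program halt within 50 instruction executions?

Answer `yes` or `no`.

Step 1: PC=0 exec 'MUL D, B'. After: A=0 B=0 C=0 D=0 ZF=1 PC=1
Step 2: PC=1 exec 'MUL B, D'. After: A=0 B=0 C=0 D=0 ZF=1 PC=2
Step 3: PC=2 exec 'ADD B, A'. After: A=0 B=0 C=0 D=0 ZF=1 PC=3
Step 4: PC=3 exec 'MUL D, 5'. After: A=0 B=0 C=0 D=0 ZF=1 PC=4
Step 5: PC=4 exec 'JMP 4'. After: A=0 B=0 C=0 D=0 ZF=1 PC=4
State after step 5 equals state after step 4: the program is in a cycle of length 1 and will never halt.

Answer: no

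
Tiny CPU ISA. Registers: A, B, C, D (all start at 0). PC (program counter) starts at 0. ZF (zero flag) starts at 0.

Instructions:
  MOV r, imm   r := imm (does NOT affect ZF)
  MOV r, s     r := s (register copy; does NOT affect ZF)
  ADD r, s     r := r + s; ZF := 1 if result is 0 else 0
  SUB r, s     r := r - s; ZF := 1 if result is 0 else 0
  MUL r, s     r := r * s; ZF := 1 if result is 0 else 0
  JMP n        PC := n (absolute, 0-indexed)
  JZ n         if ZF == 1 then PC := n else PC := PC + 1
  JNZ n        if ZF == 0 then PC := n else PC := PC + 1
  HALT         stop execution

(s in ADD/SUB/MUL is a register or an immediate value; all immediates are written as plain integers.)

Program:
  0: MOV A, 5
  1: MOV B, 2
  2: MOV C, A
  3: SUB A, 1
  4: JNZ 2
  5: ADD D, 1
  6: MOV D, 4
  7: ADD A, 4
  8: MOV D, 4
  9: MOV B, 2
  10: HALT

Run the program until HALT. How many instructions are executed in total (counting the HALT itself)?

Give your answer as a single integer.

Answer: 23

Derivation:
Step 1: PC=0 exec 'MOV A, 5'. After: A=5 B=0 C=0 D=0 ZF=0 PC=1
Step 2: PC=1 exec 'MOV B, 2'. After: A=5 B=2 C=0 D=0 ZF=0 PC=2
Step 3: PC=2 exec 'MOV C, A'. After: A=5 B=2 C=5 D=0 ZF=0 PC=3
Step 4: PC=3 exec 'SUB A, 1'. After: A=4 B=2 C=5 D=0 ZF=0 PC=4
Step 5: PC=4 exec 'JNZ 2'. After: A=4 B=2 C=5 D=0 ZF=0 PC=2
Step 6: PC=2 exec 'MOV C, A'. After: A=4 B=2 C=4 D=0 ZF=0 PC=3
Step 7: PC=3 exec 'SUB A, 1'. After: A=3 B=2 C=4 D=0 ZF=0 PC=4
Step 8: PC=4 exec 'JNZ 2'. After: A=3 B=2 C=4 D=0 ZF=0 PC=2
Step 9: PC=2 exec 'MOV C, A'. After: A=3 B=2 C=3 D=0 ZF=0 PC=3
Step 10: PC=3 exec 'SUB A, 1'. After: A=2 B=2 C=3 D=0 ZF=0 PC=4
Step 11: PC=4 exec 'JNZ 2'. After: A=2 B=2 C=3 D=0 ZF=0 PC=2
Step 12: PC=2 exec 'MOV C, A'. After: A=2 B=2 C=2 D=0 ZF=0 PC=3
Step 13: PC=3 exec 'SUB A, 1'. After: A=1 B=2 C=2 D=0 ZF=0 PC=4
Step 14: PC=4 exec 'JNZ 2'. After: A=1 B=2 C=2 D=0 ZF=0 PC=2
Step 15: PC=2 exec 'MOV C, A'. After: A=1 B=2 C=1 D=0 ZF=0 PC=3
Step 16: PC=3 exec 'SUB A, 1'. After: A=0 B=2 C=1 D=0 ZF=1 PC=4
Step 17: PC=4 exec 'JNZ 2'. After: A=0 B=2 C=1 D=0 ZF=1 PC=5
Step 18: PC=5 exec 'ADD D, 1'. After: A=0 B=2 C=1 D=1 ZF=0 PC=6
Step 19: PC=6 exec 'MOV D, 4'. After: A=0 B=2 C=1 D=4 ZF=0 PC=7
Step 20: PC=7 exec 'ADD A, 4'. After: A=4 B=2 C=1 D=4 ZF=0 PC=8
Step 21: PC=8 exec 'MOV D, 4'. After: A=4 B=2 C=1 D=4 ZF=0 PC=9
Step 22: PC=9 exec 'MOV B, 2'. After: A=4 B=2 C=1 D=4 ZF=0 PC=10
Step 23: PC=10 exec 'HALT'. After: A=4 B=2 C=1 D=4 ZF=0 PC=10 HALTED
Total instructions executed: 23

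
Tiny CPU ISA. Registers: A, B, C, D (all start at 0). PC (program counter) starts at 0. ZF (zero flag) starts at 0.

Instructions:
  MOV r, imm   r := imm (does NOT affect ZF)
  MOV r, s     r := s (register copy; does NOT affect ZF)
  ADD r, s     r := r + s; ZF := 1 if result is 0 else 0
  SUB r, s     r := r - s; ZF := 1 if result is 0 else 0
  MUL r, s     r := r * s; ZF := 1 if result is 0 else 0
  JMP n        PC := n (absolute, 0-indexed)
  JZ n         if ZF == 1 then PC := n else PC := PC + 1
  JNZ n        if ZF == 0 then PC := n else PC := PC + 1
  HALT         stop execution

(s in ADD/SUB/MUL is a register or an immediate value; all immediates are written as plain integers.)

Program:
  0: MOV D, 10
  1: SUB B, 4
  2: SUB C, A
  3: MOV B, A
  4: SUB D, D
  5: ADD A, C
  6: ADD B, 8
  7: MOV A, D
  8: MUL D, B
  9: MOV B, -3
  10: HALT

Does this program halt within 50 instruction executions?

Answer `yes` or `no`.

Answer: yes

Derivation:
Step 1: PC=0 exec 'MOV D, 10'. After: A=0 B=0 C=0 D=10 ZF=0 PC=1
Step 2: PC=1 exec 'SUB B, 4'. After: A=0 B=-4 C=0 D=10 ZF=0 PC=2
Step 3: PC=2 exec 'SUB C, A'. After: A=0 B=-4 C=0 D=10 ZF=1 PC=3
Step 4: PC=3 exec 'MOV B, A'. After: A=0 B=0 C=0 D=10 ZF=1 PC=4
Step 5: PC=4 exec 'SUB D, D'. After: A=0 B=0 C=0 D=0 ZF=1 PC=5
Step 6: PC=5 exec 'ADD A, C'. After: A=0 B=0 C=0 D=0 ZF=1 PC=6
Step 7: PC=6 exec 'ADD B, 8'. After: A=0 B=8 C=0 D=0 ZF=0 PC=7
Step 8: PC=7 exec 'MOV A, D'. After: A=0 B=8 C=0 D=0 ZF=0 PC=8
Step 9: PC=8 exec 'MUL D, B'. After: A=0 B=8 C=0 D=0 ZF=1 PC=9
Step 10: PC=9 exec 'MOV B, -3'. After: A=0 B=-3 C=0 D=0 ZF=1 PC=10
Step 11: PC=10 exec 'HALT'. After: A=0 B=-3 C=0 D=0 ZF=1 PC=10 HALTED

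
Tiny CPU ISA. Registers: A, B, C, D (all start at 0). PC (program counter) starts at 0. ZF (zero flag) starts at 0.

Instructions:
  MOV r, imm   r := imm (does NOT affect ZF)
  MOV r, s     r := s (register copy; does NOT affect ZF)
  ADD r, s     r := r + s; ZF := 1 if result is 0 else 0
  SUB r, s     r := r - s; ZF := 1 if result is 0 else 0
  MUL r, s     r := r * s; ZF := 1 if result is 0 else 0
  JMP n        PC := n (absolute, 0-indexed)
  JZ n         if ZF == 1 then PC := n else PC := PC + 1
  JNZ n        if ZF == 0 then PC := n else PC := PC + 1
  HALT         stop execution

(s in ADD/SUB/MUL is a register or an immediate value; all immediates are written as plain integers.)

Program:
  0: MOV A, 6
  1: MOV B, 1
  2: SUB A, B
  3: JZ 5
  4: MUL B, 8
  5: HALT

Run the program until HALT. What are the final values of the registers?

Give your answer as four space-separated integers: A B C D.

Step 1: PC=0 exec 'MOV A, 6'. After: A=6 B=0 C=0 D=0 ZF=0 PC=1
Step 2: PC=1 exec 'MOV B, 1'. After: A=6 B=1 C=0 D=0 ZF=0 PC=2
Step 3: PC=2 exec 'SUB A, B'. After: A=5 B=1 C=0 D=0 ZF=0 PC=3
Step 4: PC=3 exec 'JZ 5'. After: A=5 B=1 C=0 D=0 ZF=0 PC=4
Step 5: PC=4 exec 'MUL B, 8'. After: A=5 B=8 C=0 D=0 ZF=0 PC=5
Step 6: PC=5 exec 'HALT'. After: A=5 B=8 C=0 D=0 ZF=0 PC=5 HALTED

Answer: 5 8 0 0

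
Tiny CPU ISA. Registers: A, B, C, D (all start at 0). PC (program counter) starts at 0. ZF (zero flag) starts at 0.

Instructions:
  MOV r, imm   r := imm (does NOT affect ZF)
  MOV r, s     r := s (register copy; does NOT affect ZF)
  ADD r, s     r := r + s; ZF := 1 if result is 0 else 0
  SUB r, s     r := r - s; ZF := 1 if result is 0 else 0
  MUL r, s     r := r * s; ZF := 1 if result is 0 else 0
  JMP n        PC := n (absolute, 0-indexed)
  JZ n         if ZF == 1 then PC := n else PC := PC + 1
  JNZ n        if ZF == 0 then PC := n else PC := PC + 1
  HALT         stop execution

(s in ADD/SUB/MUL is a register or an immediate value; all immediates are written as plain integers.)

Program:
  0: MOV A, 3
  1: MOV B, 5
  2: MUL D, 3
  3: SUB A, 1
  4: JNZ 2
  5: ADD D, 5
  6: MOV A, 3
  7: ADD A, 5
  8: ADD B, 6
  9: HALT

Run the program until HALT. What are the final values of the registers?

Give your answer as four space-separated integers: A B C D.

Step 1: PC=0 exec 'MOV A, 3'. After: A=3 B=0 C=0 D=0 ZF=0 PC=1
Step 2: PC=1 exec 'MOV B, 5'. After: A=3 B=5 C=0 D=0 ZF=0 PC=2
Step 3: PC=2 exec 'MUL D, 3'. After: A=3 B=5 C=0 D=0 ZF=1 PC=3
Step 4: PC=3 exec 'SUB A, 1'. After: A=2 B=5 C=0 D=0 ZF=0 PC=4
Step 5: PC=4 exec 'JNZ 2'. After: A=2 B=5 C=0 D=0 ZF=0 PC=2
Step 6: PC=2 exec 'MUL D, 3'. After: A=2 B=5 C=0 D=0 ZF=1 PC=3
Step 7: PC=3 exec 'SUB A, 1'. After: A=1 B=5 C=0 D=0 ZF=0 PC=4
Step 8: PC=4 exec 'JNZ 2'. After: A=1 B=5 C=0 D=0 ZF=0 PC=2
Step 9: PC=2 exec 'MUL D, 3'. After: A=1 B=5 C=0 D=0 ZF=1 PC=3
Step 10: PC=3 exec 'SUB A, 1'. After: A=0 B=5 C=0 D=0 ZF=1 PC=4
Step 11: PC=4 exec 'JNZ 2'. After: A=0 B=5 C=0 D=0 ZF=1 PC=5
Step 12: PC=5 exec 'ADD D, 5'. After: A=0 B=5 C=0 D=5 ZF=0 PC=6
Step 13: PC=6 exec 'MOV A, 3'. After: A=3 B=5 C=0 D=5 ZF=0 PC=7
Step 14: PC=7 exec 'ADD A, 5'. After: A=8 B=5 C=0 D=5 ZF=0 PC=8
Step 15: PC=8 exec 'ADD B, 6'. After: A=8 B=11 C=0 D=5 ZF=0 PC=9
Step 16: PC=9 exec 'HALT'. After: A=8 B=11 C=0 D=5 ZF=0 PC=9 HALTED

Answer: 8 11 0 5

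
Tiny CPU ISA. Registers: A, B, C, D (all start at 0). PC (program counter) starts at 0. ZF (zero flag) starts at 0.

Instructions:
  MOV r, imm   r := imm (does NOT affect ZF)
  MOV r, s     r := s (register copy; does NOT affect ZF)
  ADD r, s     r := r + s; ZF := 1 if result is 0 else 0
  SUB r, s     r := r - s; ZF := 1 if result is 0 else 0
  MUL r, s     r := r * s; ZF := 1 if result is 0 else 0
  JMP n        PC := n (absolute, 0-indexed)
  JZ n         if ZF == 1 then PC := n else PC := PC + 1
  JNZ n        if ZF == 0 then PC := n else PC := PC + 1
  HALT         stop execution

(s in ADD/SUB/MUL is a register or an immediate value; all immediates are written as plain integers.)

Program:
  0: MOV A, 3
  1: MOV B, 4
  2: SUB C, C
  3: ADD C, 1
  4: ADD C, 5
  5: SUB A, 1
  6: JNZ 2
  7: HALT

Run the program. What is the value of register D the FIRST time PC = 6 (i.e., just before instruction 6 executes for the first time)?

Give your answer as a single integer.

Step 1: PC=0 exec 'MOV A, 3'. After: A=3 B=0 C=0 D=0 ZF=0 PC=1
Step 2: PC=1 exec 'MOV B, 4'. After: A=3 B=4 C=0 D=0 ZF=0 PC=2
Step 3: PC=2 exec 'SUB C, C'. After: A=3 B=4 C=0 D=0 ZF=1 PC=3
Step 4: PC=3 exec 'ADD C, 1'. After: A=3 B=4 C=1 D=0 ZF=0 PC=4
Step 5: PC=4 exec 'ADD C, 5'. After: A=3 B=4 C=6 D=0 ZF=0 PC=5
Step 6: PC=5 exec 'SUB A, 1'. After: A=2 B=4 C=6 D=0 ZF=0 PC=6
First time PC=6: D=0

0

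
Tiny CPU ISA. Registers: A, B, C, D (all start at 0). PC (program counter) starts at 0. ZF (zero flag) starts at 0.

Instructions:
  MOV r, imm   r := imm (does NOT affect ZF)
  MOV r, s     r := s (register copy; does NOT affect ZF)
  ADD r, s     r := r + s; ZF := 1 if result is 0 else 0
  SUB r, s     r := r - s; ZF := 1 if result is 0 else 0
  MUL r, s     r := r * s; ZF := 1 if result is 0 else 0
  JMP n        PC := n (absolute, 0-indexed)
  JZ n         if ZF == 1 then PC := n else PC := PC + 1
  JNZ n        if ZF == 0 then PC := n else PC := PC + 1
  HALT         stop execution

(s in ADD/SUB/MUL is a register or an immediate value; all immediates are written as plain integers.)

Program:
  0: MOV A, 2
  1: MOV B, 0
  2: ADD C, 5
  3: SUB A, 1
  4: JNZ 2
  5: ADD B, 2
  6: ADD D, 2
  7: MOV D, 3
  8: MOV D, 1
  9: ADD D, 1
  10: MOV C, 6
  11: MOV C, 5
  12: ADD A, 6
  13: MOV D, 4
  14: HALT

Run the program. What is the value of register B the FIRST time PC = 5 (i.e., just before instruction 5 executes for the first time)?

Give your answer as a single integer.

Step 1: PC=0 exec 'MOV A, 2'. After: A=2 B=0 C=0 D=0 ZF=0 PC=1
Step 2: PC=1 exec 'MOV B, 0'. After: A=2 B=0 C=0 D=0 ZF=0 PC=2
Step 3: PC=2 exec 'ADD C, 5'. After: A=2 B=0 C=5 D=0 ZF=0 PC=3
Step 4: PC=3 exec 'SUB A, 1'. After: A=1 B=0 C=5 D=0 ZF=0 PC=4
Step 5: PC=4 exec 'JNZ 2'. After: A=1 B=0 C=5 D=0 ZF=0 PC=2
Step 6: PC=2 exec 'ADD C, 5'. After: A=1 B=0 C=10 D=0 ZF=0 PC=3
Step 7: PC=3 exec 'SUB A, 1'. After: A=0 B=0 C=10 D=0 ZF=1 PC=4
Step 8: PC=4 exec 'JNZ 2'. After: A=0 B=0 C=10 D=0 ZF=1 PC=5
First time PC=5: B=0

0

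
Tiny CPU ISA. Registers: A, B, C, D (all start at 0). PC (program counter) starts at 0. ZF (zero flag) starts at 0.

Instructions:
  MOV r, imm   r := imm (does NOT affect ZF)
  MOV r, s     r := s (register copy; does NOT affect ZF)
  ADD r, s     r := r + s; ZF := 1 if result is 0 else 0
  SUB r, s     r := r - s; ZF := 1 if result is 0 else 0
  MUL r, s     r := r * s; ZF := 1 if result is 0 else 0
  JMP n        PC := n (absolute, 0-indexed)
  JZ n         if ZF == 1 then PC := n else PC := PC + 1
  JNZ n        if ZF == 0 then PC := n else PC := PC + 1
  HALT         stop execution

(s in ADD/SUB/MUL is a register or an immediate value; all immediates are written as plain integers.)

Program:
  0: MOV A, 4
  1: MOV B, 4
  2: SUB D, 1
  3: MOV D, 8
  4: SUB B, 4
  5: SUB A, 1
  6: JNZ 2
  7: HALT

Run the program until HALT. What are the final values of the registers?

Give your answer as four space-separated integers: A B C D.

Answer: 0 -12 0 8

Derivation:
Step 1: PC=0 exec 'MOV A, 4'. After: A=4 B=0 C=0 D=0 ZF=0 PC=1
Step 2: PC=1 exec 'MOV B, 4'. After: A=4 B=4 C=0 D=0 ZF=0 PC=2
Step 3: PC=2 exec 'SUB D, 1'. After: A=4 B=4 C=0 D=-1 ZF=0 PC=3
Step 4: PC=3 exec 'MOV D, 8'. After: A=4 B=4 C=0 D=8 ZF=0 PC=4
Step 5: PC=4 exec 'SUB B, 4'. After: A=4 B=0 C=0 D=8 ZF=1 PC=5
Step 6: PC=5 exec 'SUB A, 1'. After: A=3 B=0 C=0 D=8 ZF=0 PC=6
Step 7: PC=6 exec 'JNZ 2'. After: A=3 B=0 C=0 D=8 ZF=0 PC=2
Step 8: PC=2 exec 'SUB D, 1'. After: A=3 B=0 C=0 D=7 ZF=0 PC=3
Step 9: PC=3 exec 'MOV D, 8'. After: A=3 B=0 C=0 D=8 ZF=0 PC=4
Step 10: PC=4 exec 'SUB B, 4'. After: A=3 B=-4 C=0 D=8 ZF=0 PC=5
Step 11: PC=5 exec 'SUB A, 1'. After: A=2 B=-4 C=0 D=8 ZF=0 PC=6
Step 12: PC=6 exec 'JNZ 2'. After: A=2 B=-4 C=0 D=8 ZF=0 PC=2
Step 13: PC=2 exec 'SUB D, 1'. After: A=2 B=-4 C=0 D=7 ZF=0 PC=3
Step 14: PC=3 exec 'MOV D, 8'. After: A=2 B=-4 C=0 D=8 ZF=0 PC=4
Step 15: PC=4 exec 'SUB B, 4'. After: A=2 B=-8 C=0 D=8 ZF=0 PC=5
Step 16: PC=5 exec 'SUB A, 1'. After: A=1 B=-8 C=0 D=8 ZF=0 PC=6
Step 17: PC=6 exec 'JNZ 2'. After: A=1 B=-8 C=0 D=8 ZF=0 PC=2
Step 18: PC=2 exec 'SUB D, 1'. After: A=1 B=-8 C=0 D=7 ZF=0 PC=3
Step 19: PC=3 exec 'MOV D, 8'. After: A=1 B=-8 C=0 D=8 ZF=0 PC=4
Step 20: PC=4 exec 'SUB B, 4'. After: A=1 B=-12 C=0 D=8 ZF=0 PC=5
Step 21: PC=5 exec 'SUB A, 1'. After: A=0 B=-12 C=0 D=8 ZF=1 PC=6
Step 22: PC=6 exec 'JNZ 2'. After: A=0 B=-12 C=0 D=8 ZF=1 PC=7
Step 23: PC=7 exec 'HALT'. After: A=0 B=-12 C=0 D=8 ZF=1 PC=7 HALTED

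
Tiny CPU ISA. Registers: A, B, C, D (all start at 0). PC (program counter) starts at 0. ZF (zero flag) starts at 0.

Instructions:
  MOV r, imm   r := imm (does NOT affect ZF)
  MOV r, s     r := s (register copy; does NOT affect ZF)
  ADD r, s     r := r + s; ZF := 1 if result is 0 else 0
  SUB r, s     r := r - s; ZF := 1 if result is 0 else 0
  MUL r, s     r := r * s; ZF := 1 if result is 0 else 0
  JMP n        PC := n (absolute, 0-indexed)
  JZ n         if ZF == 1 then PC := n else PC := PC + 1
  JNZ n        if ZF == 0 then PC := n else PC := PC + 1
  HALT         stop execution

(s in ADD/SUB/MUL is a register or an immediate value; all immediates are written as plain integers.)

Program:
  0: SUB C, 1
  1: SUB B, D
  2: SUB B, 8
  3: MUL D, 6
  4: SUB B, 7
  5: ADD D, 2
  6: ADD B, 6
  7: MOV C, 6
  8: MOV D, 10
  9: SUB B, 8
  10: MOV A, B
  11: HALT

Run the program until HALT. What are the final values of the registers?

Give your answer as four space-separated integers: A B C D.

Step 1: PC=0 exec 'SUB C, 1'. After: A=0 B=0 C=-1 D=0 ZF=0 PC=1
Step 2: PC=1 exec 'SUB B, D'. After: A=0 B=0 C=-1 D=0 ZF=1 PC=2
Step 3: PC=2 exec 'SUB B, 8'. After: A=0 B=-8 C=-1 D=0 ZF=0 PC=3
Step 4: PC=3 exec 'MUL D, 6'. After: A=0 B=-8 C=-1 D=0 ZF=1 PC=4
Step 5: PC=4 exec 'SUB B, 7'. After: A=0 B=-15 C=-1 D=0 ZF=0 PC=5
Step 6: PC=5 exec 'ADD D, 2'. After: A=0 B=-15 C=-1 D=2 ZF=0 PC=6
Step 7: PC=6 exec 'ADD B, 6'. After: A=0 B=-9 C=-1 D=2 ZF=0 PC=7
Step 8: PC=7 exec 'MOV C, 6'. After: A=0 B=-9 C=6 D=2 ZF=0 PC=8
Step 9: PC=8 exec 'MOV D, 10'. After: A=0 B=-9 C=6 D=10 ZF=0 PC=9
Step 10: PC=9 exec 'SUB B, 8'. After: A=0 B=-17 C=6 D=10 ZF=0 PC=10
Step 11: PC=10 exec 'MOV A, B'. After: A=-17 B=-17 C=6 D=10 ZF=0 PC=11
Step 12: PC=11 exec 'HALT'. After: A=-17 B=-17 C=6 D=10 ZF=0 PC=11 HALTED

Answer: -17 -17 6 10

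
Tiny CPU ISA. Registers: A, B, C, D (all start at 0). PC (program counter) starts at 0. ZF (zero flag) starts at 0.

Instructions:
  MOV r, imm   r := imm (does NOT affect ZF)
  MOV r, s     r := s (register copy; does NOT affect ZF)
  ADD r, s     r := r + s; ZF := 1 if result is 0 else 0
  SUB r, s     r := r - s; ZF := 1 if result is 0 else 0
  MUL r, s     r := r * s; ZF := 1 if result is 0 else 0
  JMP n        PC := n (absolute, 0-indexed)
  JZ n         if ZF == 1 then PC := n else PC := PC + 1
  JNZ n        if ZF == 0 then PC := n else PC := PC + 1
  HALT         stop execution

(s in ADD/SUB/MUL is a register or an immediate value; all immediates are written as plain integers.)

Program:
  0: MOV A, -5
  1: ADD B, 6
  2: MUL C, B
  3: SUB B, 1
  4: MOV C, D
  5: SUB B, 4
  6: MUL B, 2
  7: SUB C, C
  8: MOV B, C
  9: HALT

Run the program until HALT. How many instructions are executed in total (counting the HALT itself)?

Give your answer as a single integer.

Answer: 10

Derivation:
Step 1: PC=0 exec 'MOV A, -5'. After: A=-5 B=0 C=0 D=0 ZF=0 PC=1
Step 2: PC=1 exec 'ADD B, 6'. After: A=-5 B=6 C=0 D=0 ZF=0 PC=2
Step 3: PC=2 exec 'MUL C, B'. After: A=-5 B=6 C=0 D=0 ZF=1 PC=3
Step 4: PC=3 exec 'SUB B, 1'. After: A=-5 B=5 C=0 D=0 ZF=0 PC=4
Step 5: PC=4 exec 'MOV C, D'. After: A=-5 B=5 C=0 D=0 ZF=0 PC=5
Step 6: PC=5 exec 'SUB B, 4'. After: A=-5 B=1 C=0 D=0 ZF=0 PC=6
Step 7: PC=6 exec 'MUL B, 2'. After: A=-5 B=2 C=0 D=0 ZF=0 PC=7
Step 8: PC=7 exec 'SUB C, C'. After: A=-5 B=2 C=0 D=0 ZF=1 PC=8
Step 9: PC=8 exec 'MOV B, C'. After: A=-5 B=0 C=0 D=0 ZF=1 PC=9
Step 10: PC=9 exec 'HALT'. After: A=-5 B=0 C=0 D=0 ZF=1 PC=9 HALTED
Total instructions executed: 10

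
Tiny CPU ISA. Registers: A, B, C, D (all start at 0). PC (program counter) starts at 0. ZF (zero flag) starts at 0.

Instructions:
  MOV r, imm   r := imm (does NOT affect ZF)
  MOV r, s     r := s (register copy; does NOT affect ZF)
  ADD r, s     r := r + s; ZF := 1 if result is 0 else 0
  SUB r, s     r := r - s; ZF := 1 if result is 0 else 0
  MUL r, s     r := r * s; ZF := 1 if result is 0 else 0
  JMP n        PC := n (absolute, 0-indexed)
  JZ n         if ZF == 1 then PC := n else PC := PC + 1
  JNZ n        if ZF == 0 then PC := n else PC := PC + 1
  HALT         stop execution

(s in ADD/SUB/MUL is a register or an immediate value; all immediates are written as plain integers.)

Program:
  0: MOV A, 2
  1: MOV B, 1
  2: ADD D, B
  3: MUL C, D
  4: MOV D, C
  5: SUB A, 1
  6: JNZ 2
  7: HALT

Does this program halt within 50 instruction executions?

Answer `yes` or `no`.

Answer: yes

Derivation:
Step 1: PC=0 exec 'MOV A, 2'. After: A=2 B=0 C=0 D=0 ZF=0 PC=1
Step 2: PC=1 exec 'MOV B, 1'. After: A=2 B=1 C=0 D=0 ZF=0 PC=2
Step 3: PC=2 exec 'ADD D, B'. After: A=2 B=1 C=0 D=1 ZF=0 PC=3
Step 4: PC=3 exec 'MUL C, D'. After: A=2 B=1 C=0 D=1 ZF=1 PC=4
Step 5: PC=4 exec 'MOV D, C'. After: A=2 B=1 C=0 D=0 ZF=1 PC=5
Step 6: PC=5 exec 'SUB A, 1'. After: A=1 B=1 C=0 D=0 ZF=0 PC=6
Step 7: PC=6 exec 'JNZ 2'. After: A=1 B=1 C=0 D=0 ZF=0 PC=2
Step 8: PC=2 exec 'ADD D, B'. After: A=1 B=1 C=0 D=1 ZF=0 PC=3
Step 9: PC=3 exec 'MUL C, D'. After: A=1 B=1 C=0 D=1 ZF=1 PC=4
Step 10: PC=4 exec 'MOV D, C'. After: A=1 B=1 C=0 D=0 ZF=1 PC=5
Step 11: PC=5 exec 'SUB A, 1'. After: A=0 B=1 C=0 D=0 ZF=1 PC=6
Step 12: PC=6 exec 'JNZ 2'. After: A=0 B=1 C=0 D=0 ZF=1 PC=7
Step 13: PC=7 exec 'HALT'. After: A=0 B=1 C=0 D=0 ZF=1 PC=7 HALTED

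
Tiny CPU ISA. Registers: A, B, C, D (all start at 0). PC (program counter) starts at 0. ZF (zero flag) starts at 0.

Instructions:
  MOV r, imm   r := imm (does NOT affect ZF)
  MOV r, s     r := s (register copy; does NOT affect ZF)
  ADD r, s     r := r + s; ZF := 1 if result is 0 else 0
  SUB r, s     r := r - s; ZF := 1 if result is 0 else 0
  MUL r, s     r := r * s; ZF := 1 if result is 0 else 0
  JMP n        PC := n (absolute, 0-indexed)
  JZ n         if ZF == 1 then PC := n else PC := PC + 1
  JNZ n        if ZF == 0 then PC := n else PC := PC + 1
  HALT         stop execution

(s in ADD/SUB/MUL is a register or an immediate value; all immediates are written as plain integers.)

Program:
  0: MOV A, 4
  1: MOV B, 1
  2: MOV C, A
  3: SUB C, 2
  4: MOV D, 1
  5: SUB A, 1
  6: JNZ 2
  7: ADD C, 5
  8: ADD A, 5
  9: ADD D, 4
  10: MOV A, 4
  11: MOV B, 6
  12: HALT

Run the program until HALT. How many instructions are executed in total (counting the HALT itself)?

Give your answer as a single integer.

Step 1: PC=0 exec 'MOV A, 4'. After: A=4 B=0 C=0 D=0 ZF=0 PC=1
Step 2: PC=1 exec 'MOV B, 1'. After: A=4 B=1 C=0 D=0 ZF=0 PC=2
Step 3: PC=2 exec 'MOV C, A'. After: A=4 B=1 C=4 D=0 ZF=0 PC=3
Step 4: PC=3 exec 'SUB C, 2'. After: A=4 B=1 C=2 D=0 ZF=0 PC=4
Step 5: PC=4 exec 'MOV D, 1'. After: A=4 B=1 C=2 D=1 ZF=0 PC=5
Step 6: PC=5 exec 'SUB A, 1'. After: A=3 B=1 C=2 D=1 ZF=0 PC=6
Step 7: PC=6 exec 'JNZ 2'. After: A=3 B=1 C=2 D=1 ZF=0 PC=2
Step 8: PC=2 exec 'MOV C, A'. After: A=3 B=1 C=3 D=1 ZF=0 PC=3
Step 9: PC=3 exec 'SUB C, 2'. After: A=3 B=1 C=1 D=1 ZF=0 PC=4
Step 10: PC=4 exec 'MOV D, 1'. After: A=3 B=1 C=1 D=1 ZF=0 PC=5
Step 11: PC=5 exec 'SUB A, 1'. After: A=2 B=1 C=1 D=1 ZF=0 PC=6
Step 12: PC=6 exec 'JNZ 2'. After: A=2 B=1 C=1 D=1 ZF=0 PC=2
Step 13: PC=2 exec 'MOV C, A'. After: A=2 B=1 C=2 D=1 ZF=0 PC=3
Step 14: PC=3 exec 'SUB C, 2'. After: A=2 B=1 C=0 D=1 ZF=1 PC=4
Step 15: PC=4 exec 'MOV D, 1'. After: A=2 B=1 C=0 D=1 ZF=1 PC=5
Step 16: PC=5 exec 'SUB A, 1'. After: A=1 B=1 C=0 D=1 ZF=0 PC=6
Step 17: PC=6 exec 'JNZ 2'. After: A=1 B=1 C=0 D=1 ZF=0 PC=2
Step 18: PC=2 exec 'MOV C, A'. After: A=1 B=1 C=1 D=1 ZF=0 PC=3
Step 19: PC=3 exec 'SUB C, 2'. After: A=1 B=1 C=-1 D=1 ZF=0 PC=4
Step 20: PC=4 exec 'MOV D, 1'. After: A=1 B=1 C=-1 D=1 ZF=0 PC=5
Step 21: PC=5 exec 'SUB A, 1'. After: A=0 B=1 C=-1 D=1 ZF=1 PC=6
Step 22: PC=6 exec 'JNZ 2'. After: A=0 B=1 C=-1 D=1 ZF=1 PC=7
Step 23: PC=7 exec 'ADD C, 5'. After: A=0 B=1 C=4 D=1 ZF=0 PC=8
Step 24: PC=8 exec 'ADD A, 5'. After: A=5 B=1 C=4 D=1 ZF=0 PC=9
Step 25: PC=9 exec 'ADD D, 4'. After: A=5 B=1 C=4 D=5 ZF=0 PC=10
Step 26: PC=10 exec 'MOV A, 4'. After: A=4 B=1 C=4 D=5 ZF=0 PC=11
Step 27: PC=11 exec 'MOV B, 6'. After: A=4 B=6 C=4 D=5 ZF=0 PC=12
Step 28: PC=12 exec 'HALT'. After: A=4 B=6 C=4 D=5 ZF=0 PC=12 HALTED
Total instructions executed: 28

Answer: 28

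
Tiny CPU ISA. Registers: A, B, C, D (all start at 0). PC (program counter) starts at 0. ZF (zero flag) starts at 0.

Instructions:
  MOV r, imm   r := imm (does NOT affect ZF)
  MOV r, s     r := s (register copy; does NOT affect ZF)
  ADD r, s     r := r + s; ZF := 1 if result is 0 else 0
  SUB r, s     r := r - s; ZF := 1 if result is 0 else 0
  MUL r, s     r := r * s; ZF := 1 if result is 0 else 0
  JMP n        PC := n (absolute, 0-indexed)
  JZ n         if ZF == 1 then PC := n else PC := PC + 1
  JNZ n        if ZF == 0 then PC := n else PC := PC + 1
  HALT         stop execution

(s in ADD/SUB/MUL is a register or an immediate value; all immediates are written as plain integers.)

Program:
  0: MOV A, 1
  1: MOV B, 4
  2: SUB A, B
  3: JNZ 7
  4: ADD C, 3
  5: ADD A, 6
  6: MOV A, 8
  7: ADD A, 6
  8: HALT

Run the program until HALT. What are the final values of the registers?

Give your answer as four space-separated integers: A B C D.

Step 1: PC=0 exec 'MOV A, 1'. After: A=1 B=0 C=0 D=0 ZF=0 PC=1
Step 2: PC=1 exec 'MOV B, 4'. After: A=1 B=4 C=0 D=0 ZF=0 PC=2
Step 3: PC=2 exec 'SUB A, B'. After: A=-3 B=4 C=0 D=0 ZF=0 PC=3
Step 4: PC=3 exec 'JNZ 7'. After: A=-3 B=4 C=0 D=0 ZF=0 PC=7
Step 5: PC=7 exec 'ADD A, 6'. After: A=3 B=4 C=0 D=0 ZF=0 PC=8
Step 6: PC=8 exec 'HALT'. After: A=3 B=4 C=0 D=0 ZF=0 PC=8 HALTED

Answer: 3 4 0 0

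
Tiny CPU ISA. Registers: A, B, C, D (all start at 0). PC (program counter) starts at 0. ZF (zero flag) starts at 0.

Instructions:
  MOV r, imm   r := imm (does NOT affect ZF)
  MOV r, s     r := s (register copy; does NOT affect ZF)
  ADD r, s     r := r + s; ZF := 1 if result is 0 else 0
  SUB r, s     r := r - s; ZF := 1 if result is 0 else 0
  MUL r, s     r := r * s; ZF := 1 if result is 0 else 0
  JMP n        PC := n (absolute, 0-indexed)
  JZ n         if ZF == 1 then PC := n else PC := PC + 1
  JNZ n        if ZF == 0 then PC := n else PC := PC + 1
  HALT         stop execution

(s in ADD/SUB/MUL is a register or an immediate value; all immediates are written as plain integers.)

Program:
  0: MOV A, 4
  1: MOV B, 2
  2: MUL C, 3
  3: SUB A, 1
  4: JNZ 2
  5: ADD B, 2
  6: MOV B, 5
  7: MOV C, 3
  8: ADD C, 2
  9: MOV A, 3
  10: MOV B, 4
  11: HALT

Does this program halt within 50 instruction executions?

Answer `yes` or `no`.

Answer: yes

Derivation:
Step 1: PC=0 exec 'MOV A, 4'. After: A=4 B=0 C=0 D=0 ZF=0 PC=1
Step 2: PC=1 exec 'MOV B, 2'. After: A=4 B=2 C=0 D=0 ZF=0 PC=2
Step 3: PC=2 exec 'MUL C, 3'. After: A=4 B=2 C=0 D=0 ZF=1 PC=3
Step 4: PC=3 exec 'SUB A, 1'. After: A=3 B=2 C=0 D=0 ZF=0 PC=4
Step 5: PC=4 exec 'JNZ 2'. After: A=3 B=2 C=0 D=0 ZF=0 PC=2
Step 6: PC=2 exec 'MUL C, 3'. After: A=3 B=2 C=0 D=0 ZF=1 PC=3
Step 7: PC=3 exec 'SUB A, 1'. After: A=2 B=2 C=0 D=0 ZF=0 PC=4
Step 8: PC=4 exec 'JNZ 2'. After: A=2 B=2 C=0 D=0 ZF=0 PC=2
Step 9: PC=2 exec 'MUL C, 3'. After: A=2 B=2 C=0 D=0 ZF=1 PC=3
Step 10: PC=3 exec 'SUB A, 1'. After: A=1 B=2 C=0 D=0 ZF=0 PC=4
Step 11: PC=4 exec 'JNZ 2'. After: A=1 B=2 C=0 D=0 ZF=0 PC=2
Step 12: PC=2 exec 'MUL C, 3'. After: A=1 B=2 C=0 D=0 ZF=1 PC=3
Step 13: PC=3 exec 'SUB A, 1'. After: A=0 B=2 C=0 D=0 ZF=1 PC=4
Step 14: PC=4 exec 'JNZ 2'. After: A=0 B=2 C=0 D=0 ZF=1 PC=5
Step 15: PC=5 exec 'ADD B, 2'. After: A=0 B=4 C=0 D=0 ZF=0 PC=6
Step 16: PC=6 exec 'MOV B, 5'. After: A=0 B=5 C=0 D=0 ZF=0 PC=7
Step 17: PC=7 exec 'MOV C, 3'. After: A=0 B=5 C=3 D=0 ZF=0 PC=8
Step 18: PC=8 exec 'ADD C, 2'. After: A=0 B=5 C=5 D=0 ZF=0 PC=9
Step 19: PC=9 exec 'MOV A, 3'. After: A=3 B=5 C=5 D=0 ZF=0 PC=10
Step 20: PC=10 exec 'MOV B, 4'. After: A=3 B=4 C=5 D=0 ZF=0 PC=11
Step 21: PC=11 exec 'HALT'. After: A=3 B=4 C=5 D=0 ZF=0 PC=11 HALTED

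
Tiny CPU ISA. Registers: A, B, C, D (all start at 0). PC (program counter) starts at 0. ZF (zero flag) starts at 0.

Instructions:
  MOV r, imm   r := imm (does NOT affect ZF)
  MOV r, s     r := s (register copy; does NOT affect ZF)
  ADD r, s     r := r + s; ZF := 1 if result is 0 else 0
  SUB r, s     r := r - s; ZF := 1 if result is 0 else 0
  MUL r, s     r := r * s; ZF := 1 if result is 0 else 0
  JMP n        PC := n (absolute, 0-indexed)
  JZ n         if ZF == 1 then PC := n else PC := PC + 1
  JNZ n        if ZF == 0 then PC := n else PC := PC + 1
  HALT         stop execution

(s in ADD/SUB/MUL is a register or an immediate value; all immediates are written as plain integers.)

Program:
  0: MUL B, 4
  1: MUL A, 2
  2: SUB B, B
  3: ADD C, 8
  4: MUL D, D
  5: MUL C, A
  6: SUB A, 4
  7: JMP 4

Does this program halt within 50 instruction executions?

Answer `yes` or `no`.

Step 1: PC=0 exec 'MUL B, 4'. After: A=0 B=0 C=0 D=0 ZF=1 PC=1
Step 2: PC=1 exec 'MUL A, 2'. After: A=0 B=0 C=0 D=0 ZF=1 PC=2
Step 3: PC=2 exec 'SUB B, B'. After: A=0 B=0 C=0 D=0 ZF=1 PC=3
Step 4: PC=3 exec 'ADD C, 8'. After: A=0 B=0 C=8 D=0 ZF=0 PC=4
Step 5: PC=4 exec 'MUL D, D'. After: A=0 B=0 C=8 D=0 ZF=1 PC=5
Step 6: PC=5 exec 'MUL C, A'. After: A=0 B=0 C=0 D=0 ZF=1 PC=6
Step 7: PC=6 exec 'SUB A, 4'. After: A=-4 B=0 C=0 D=0 ZF=0 PC=7
Step 8: PC=7 exec 'JMP 4'. After: A=-4 B=0 C=0 D=0 ZF=0 PC=4
Step 9: PC=4 exec 'MUL D, D'. After: A=-4 B=0 C=0 D=0 ZF=1 PC=5
Step 10: PC=5 exec 'MUL C, A'. After: A=-4 B=0 C=0 D=0 ZF=1 PC=6
Step 11: PC=6 exec 'SUB A, 4'. After: A=-8 B=0 C=0 D=0 ZF=0 PC=7
Step 12: PC=7 exec 'JMP 4'. After: A=-8 B=0 C=0 D=0 ZF=0 PC=4
Step 13: PC=4 exec 'MUL D, D'. After: A=-8 B=0 C=0 D=0 ZF=1 PC=5
Step 14: PC=5 exec 'MUL C, A'. After: A=-8 B=0 C=0 D=0 ZF=1 PC=6
Step 15: PC=6 exec 'SUB A, 4'. After: A=-12 B=0 C=0 D=0 ZF=0 PC=7
After 50 steps: not halted. PC revisits the same instructions with no path to HALT; will never halt.

Answer: no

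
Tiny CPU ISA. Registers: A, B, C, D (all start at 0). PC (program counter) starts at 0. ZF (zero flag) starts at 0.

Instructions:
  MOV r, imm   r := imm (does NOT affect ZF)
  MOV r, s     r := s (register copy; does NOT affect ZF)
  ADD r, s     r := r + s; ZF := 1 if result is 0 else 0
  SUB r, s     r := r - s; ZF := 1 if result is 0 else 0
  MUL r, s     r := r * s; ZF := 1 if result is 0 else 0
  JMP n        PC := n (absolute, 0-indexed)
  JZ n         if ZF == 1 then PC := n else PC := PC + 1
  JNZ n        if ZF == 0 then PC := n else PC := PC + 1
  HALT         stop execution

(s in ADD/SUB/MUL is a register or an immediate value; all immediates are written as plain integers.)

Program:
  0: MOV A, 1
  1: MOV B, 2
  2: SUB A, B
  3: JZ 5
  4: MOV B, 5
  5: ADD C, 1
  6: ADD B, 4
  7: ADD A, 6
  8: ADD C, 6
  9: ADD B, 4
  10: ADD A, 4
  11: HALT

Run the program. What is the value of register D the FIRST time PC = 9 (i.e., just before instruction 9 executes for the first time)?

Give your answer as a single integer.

Step 1: PC=0 exec 'MOV A, 1'. After: A=1 B=0 C=0 D=0 ZF=0 PC=1
Step 2: PC=1 exec 'MOV B, 2'. After: A=1 B=2 C=0 D=0 ZF=0 PC=2
Step 3: PC=2 exec 'SUB A, B'. After: A=-1 B=2 C=0 D=0 ZF=0 PC=3
Step 4: PC=3 exec 'JZ 5'. After: A=-1 B=2 C=0 D=0 ZF=0 PC=4
Step 5: PC=4 exec 'MOV B, 5'. After: A=-1 B=5 C=0 D=0 ZF=0 PC=5
Step 6: PC=5 exec 'ADD C, 1'. After: A=-1 B=5 C=1 D=0 ZF=0 PC=6
Step 7: PC=6 exec 'ADD B, 4'. After: A=-1 B=9 C=1 D=0 ZF=0 PC=7
Step 8: PC=7 exec 'ADD A, 6'. After: A=5 B=9 C=1 D=0 ZF=0 PC=8
Step 9: PC=8 exec 'ADD C, 6'. After: A=5 B=9 C=7 D=0 ZF=0 PC=9
First time PC=9: D=0

0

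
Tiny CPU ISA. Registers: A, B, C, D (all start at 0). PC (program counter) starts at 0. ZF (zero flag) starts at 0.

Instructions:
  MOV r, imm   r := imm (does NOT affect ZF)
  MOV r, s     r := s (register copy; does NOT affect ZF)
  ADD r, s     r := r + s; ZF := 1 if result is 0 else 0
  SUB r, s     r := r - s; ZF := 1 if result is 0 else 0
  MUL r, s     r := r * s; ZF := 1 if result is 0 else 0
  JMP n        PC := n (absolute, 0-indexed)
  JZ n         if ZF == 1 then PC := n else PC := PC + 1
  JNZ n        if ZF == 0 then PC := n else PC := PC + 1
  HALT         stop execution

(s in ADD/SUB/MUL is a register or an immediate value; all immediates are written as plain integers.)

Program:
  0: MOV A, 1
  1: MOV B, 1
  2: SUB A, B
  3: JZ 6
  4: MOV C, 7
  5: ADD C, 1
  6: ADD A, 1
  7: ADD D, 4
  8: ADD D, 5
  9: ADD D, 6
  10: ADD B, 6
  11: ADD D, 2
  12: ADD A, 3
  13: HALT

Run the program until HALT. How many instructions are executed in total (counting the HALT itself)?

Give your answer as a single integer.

Step 1: PC=0 exec 'MOV A, 1'. After: A=1 B=0 C=0 D=0 ZF=0 PC=1
Step 2: PC=1 exec 'MOV B, 1'. After: A=1 B=1 C=0 D=0 ZF=0 PC=2
Step 3: PC=2 exec 'SUB A, B'. After: A=0 B=1 C=0 D=0 ZF=1 PC=3
Step 4: PC=3 exec 'JZ 6'. After: A=0 B=1 C=0 D=0 ZF=1 PC=6
Step 5: PC=6 exec 'ADD A, 1'. After: A=1 B=1 C=0 D=0 ZF=0 PC=7
Step 6: PC=7 exec 'ADD D, 4'. After: A=1 B=1 C=0 D=4 ZF=0 PC=8
Step 7: PC=8 exec 'ADD D, 5'. After: A=1 B=1 C=0 D=9 ZF=0 PC=9
Step 8: PC=9 exec 'ADD D, 6'. After: A=1 B=1 C=0 D=15 ZF=0 PC=10
Step 9: PC=10 exec 'ADD B, 6'. After: A=1 B=7 C=0 D=15 ZF=0 PC=11
Step 10: PC=11 exec 'ADD D, 2'. After: A=1 B=7 C=0 D=17 ZF=0 PC=12
Step 11: PC=12 exec 'ADD A, 3'. After: A=4 B=7 C=0 D=17 ZF=0 PC=13
Step 12: PC=13 exec 'HALT'. After: A=4 B=7 C=0 D=17 ZF=0 PC=13 HALTED
Total instructions executed: 12

Answer: 12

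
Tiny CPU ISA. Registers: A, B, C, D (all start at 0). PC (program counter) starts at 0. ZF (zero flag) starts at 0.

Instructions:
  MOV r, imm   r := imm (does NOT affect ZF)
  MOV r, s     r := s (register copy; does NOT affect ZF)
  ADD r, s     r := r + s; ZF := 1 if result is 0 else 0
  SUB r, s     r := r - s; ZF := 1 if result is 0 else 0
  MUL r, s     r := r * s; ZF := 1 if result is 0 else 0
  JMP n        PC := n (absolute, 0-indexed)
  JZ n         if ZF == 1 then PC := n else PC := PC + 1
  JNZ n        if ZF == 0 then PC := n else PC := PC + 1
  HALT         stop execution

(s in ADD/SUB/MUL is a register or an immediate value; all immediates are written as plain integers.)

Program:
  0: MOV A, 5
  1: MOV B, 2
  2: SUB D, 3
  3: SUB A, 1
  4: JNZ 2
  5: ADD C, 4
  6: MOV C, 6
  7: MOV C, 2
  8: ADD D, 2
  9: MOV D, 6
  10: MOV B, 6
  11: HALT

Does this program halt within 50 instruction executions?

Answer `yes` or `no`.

Answer: yes

Derivation:
Step 1: PC=0 exec 'MOV A, 5'. After: A=5 B=0 C=0 D=0 ZF=0 PC=1
Step 2: PC=1 exec 'MOV B, 2'. After: A=5 B=2 C=0 D=0 ZF=0 PC=2
Step 3: PC=2 exec 'SUB D, 3'. After: A=5 B=2 C=0 D=-3 ZF=0 PC=3
Step 4: PC=3 exec 'SUB A, 1'. After: A=4 B=2 C=0 D=-3 ZF=0 PC=4
Step 5: PC=4 exec 'JNZ 2'. After: A=4 B=2 C=0 D=-3 ZF=0 PC=2
Step 6: PC=2 exec 'SUB D, 3'. After: A=4 B=2 C=0 D=-6 ZF=0 PC=3
Step 7: PC=3 exec 'SUB A, 1'. After: A=3 B=2 C=0 D=-6 ZF=0 PC=4
Step 8: PC=4 exec 'JNZ 2'. After: A=3 B=2 C=0 D=-6 ZF=0 PC=2
Step 9: PC=2 exec 'SUB D, 3'. After: A=3 B=2 C=0 D=-9 ZF=0 PC=3
Step 10: PC=3 exec 'SUB A, 1'. After: A=2 B=2 C=0 D=-9 ZF=0 PC=4
Step 11: PC=4 exec 'JNZ 2'. After: A=2 B=2 C=0 D=-9 ZF=0 PC=2
Step 12: PC=2 exec 'SUB D, 3'. After: A=2 B=2 C=0 D=-12 ZF=0 PC=3
Step 13: PC=3 exec 'SUB A, 1'. After: A=1 B=2 C=0 D=-12 ZF=0 PC=4
Step 14: PC=4 exec 'JNZ 2'. After: A=1 B=2 C=0 D=-12 ZF=0 PC=2
Step 15: PC=2 exec 'SUB D, 3'. After: A=1 B=2 C=0 D=-15 ZF=0 PC=3
Step 16: PC=3 exec 'SUB A, 1'. After: A=0 B=2 C=0 D=-15 ZF=1 PC=4
Step 17: PC=4 exec 'JNZ 2'. After: A=0 B=2 C=0 D=-15 ZF=1 PC=5
Step 18: PC=5 exec 'ADD C, 4'. After: A=0 B=2 C=4 D=-15 ZF=0 PC=6
Step 19: PC=6 exec 'MOV C, 6'. After: A=0 B=2 C=6 D=-15 ZF=0 PC=7
Step 20: PC=7 exec 'MOV C, 2'. After: A=0 B=2 C=2 D=-15 ZF=0 PC=8
Step 21: PC=8 exec 'ADD D, 2'. After: A=0 B=2 C=2 D=-13 ZF=0 PC=9
Step 22: PC=9 exec 'MOV D, 6'. After: A=0 B=2 C=2 D=6 ZF=0 PC=10
Step 23: PC=10 exec 'MOV B, 6'. After: A=0 B=6 C=2 D=6 ZF=0 PC=11
Step 24: PC=11 exec 'HALT'. After: A=0 B=6 C=2 D=6 ZF=0 PC=11 HALTED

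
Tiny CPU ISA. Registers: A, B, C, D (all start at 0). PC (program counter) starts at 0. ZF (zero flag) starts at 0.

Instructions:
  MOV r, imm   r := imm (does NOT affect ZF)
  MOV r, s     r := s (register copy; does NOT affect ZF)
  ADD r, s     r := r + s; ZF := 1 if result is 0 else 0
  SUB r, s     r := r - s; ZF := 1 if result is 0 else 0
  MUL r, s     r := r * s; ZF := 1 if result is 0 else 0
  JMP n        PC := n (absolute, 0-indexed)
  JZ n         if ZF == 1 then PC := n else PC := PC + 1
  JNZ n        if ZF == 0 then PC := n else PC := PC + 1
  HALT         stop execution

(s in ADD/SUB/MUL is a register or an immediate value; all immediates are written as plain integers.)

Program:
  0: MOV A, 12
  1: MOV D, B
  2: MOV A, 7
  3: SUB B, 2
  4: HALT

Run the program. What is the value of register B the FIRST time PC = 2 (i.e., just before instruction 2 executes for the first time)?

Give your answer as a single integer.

Step 1: PC=0 exec 'MOV A, 12'. After: A=12 B=0 C=0 D=0 ZF=0 PC=1
Step 2: PC=1 exec 'MOV D, B'. After: A=12 B=0 C=0 D=0 ZF=0 PC=2
First time PC=2: B=0

0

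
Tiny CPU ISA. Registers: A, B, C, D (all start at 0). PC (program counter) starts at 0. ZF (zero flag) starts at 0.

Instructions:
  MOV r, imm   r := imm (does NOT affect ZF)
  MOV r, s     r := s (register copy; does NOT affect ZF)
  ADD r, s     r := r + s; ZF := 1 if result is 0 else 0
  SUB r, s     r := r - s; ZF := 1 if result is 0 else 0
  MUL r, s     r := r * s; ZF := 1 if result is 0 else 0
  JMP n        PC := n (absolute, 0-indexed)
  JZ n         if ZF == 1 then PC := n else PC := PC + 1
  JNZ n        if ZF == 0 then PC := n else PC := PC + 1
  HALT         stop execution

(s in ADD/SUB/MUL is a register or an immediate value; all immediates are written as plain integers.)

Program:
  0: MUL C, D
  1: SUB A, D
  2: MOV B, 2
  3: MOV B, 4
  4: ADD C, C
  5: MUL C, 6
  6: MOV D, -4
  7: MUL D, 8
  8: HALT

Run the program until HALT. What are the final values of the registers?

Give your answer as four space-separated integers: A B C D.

Answer: 0 4 0 -32

Derivation:
Step 1: PC=0 exec 'MUL C, D'. After: A=0 B=0 C=0 D=0 ZF=1 PC=1
Step 2: PC=1 exec 'SUB A, D'. After: A=0 B=0 C=0 D=0 ZF=1 PC=2
Step 3: PC=2 exec 'MOV B, 2'. After: A=0 B=2 C=0 D=0 ZF=1 PC=3
Step 4: PC=3 exec 'MOV B, 4'. After: A=0 B=4 C=0 D=0 ZF=1 PC=4
Step 5: PC=4 exec 'ADD C, C'. After: A=0 B=4 C=0 D=0 ZF=1 PC=5
Step 6: PC=5 exec 'MUL C, 6'. After: A=0 B=4 C=0 D=0 ZF=1 PC=6
Step 7: PC=6 exec 'MOV D, -4'. After: A=0 B=4 C=0 D=-4 ZF=1 PC=7
Step 8: PC=7 exec 'MUL D, 8'. After: A=0 B=4 C=0 D=-32 ZF=0 PC=8
Step 9: PC=8 exec 'HALT'. After: A=0 B=4 C=0 D=-32 ZF=0 PC=8 HALTED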